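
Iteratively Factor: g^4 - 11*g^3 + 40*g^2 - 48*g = (g - 3)*(g^3 - 8*g^2 + 16*g) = g*(g - 3)*(g^2 - 8*g + 16) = g*(g - 4)*(g - 3)*(g - 4)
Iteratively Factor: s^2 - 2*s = (s - 2)*(s)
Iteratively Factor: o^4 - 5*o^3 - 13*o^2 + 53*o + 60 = (o - 5)*(o^3 - 13*o - 12) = (o - 5)*(o + 1)*(o^2 - o - 12) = (o - 5)*(o - 4)*(o + 1)*(o + 3)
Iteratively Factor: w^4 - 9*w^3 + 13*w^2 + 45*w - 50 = (w - 5)*(w^3 - 4*w^2 - 7*w + 10) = (w - 5)*(w - 1)*(w^2 - 3*w - 10) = (w - 5)*(w - 1)*(w + 2)*(w - 5)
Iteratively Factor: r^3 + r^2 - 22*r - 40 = (r - 5)*(r^2 + 6*r + 8) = (r - 5)*(r + 2)*(r + 4)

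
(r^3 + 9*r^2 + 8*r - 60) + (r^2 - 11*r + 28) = r^3 + 10*r^2 - 3*r - 32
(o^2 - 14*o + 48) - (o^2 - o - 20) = 68 - 13*o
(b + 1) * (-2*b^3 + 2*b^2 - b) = -2*b^4 + b^2 - b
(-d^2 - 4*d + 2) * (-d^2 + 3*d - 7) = d^4 + d^3 - 7*d^2 + 34*d - 14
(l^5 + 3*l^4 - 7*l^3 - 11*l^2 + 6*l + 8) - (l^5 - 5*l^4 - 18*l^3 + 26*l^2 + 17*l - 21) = 8*l^4 + 11*l^3 - 37*l^2 - 11*l + 29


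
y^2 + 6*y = y*(y + 6)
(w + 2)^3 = w^3 + 6*w^2 + 12*w + 8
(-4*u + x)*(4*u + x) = -16*u^2 + x^2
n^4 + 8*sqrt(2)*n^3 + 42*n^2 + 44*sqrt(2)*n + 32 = (n + sqrt(2))^2*(n + 2*sqrt(2))*(n + 4*sqrt(2))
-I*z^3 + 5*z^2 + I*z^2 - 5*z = z*(z + 5*I)*(-I*z + I)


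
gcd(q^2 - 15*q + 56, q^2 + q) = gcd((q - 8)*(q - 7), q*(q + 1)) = 1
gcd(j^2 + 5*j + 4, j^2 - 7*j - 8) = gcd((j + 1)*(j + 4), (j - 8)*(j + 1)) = j + 1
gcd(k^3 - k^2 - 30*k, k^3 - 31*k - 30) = k^2 - k - 30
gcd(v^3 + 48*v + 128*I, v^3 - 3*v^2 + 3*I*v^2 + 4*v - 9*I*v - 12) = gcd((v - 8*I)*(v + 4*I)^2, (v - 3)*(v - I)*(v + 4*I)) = v + 4*I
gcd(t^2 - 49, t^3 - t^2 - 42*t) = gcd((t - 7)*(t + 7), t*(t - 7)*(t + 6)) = t - 7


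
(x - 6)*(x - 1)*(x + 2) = x^3 - 5*x^2 - 8*x + 12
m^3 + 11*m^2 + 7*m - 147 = (m - 3)*(m + 7)^2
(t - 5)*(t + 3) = t^2 - 2*t - 15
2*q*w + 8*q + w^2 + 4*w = (2*q + w)*(w + 4)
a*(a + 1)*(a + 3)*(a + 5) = a^4 + 9*a^3 + 23*a^2 + 15*a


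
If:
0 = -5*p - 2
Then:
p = -2/5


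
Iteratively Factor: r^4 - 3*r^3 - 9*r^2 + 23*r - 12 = (r + 3)*(r^3 - 6*r^2 + 9*r - 4) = (r - 1)*(r + 3)*(r^2 - 5*r + 4) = (r - 1)^2*(r + 3)*(r - 4)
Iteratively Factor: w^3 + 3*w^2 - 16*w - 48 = (w - 4)*(w^2 + 7*w + 12) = (w - 4)*(w + 3)*(w + 4)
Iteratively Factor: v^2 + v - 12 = (v - 3)*(v + 4)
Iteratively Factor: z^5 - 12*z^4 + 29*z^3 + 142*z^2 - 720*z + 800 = (z - 5)*(z^4 - 7*z^3 - 6*z^2 + 112*z - 160) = (z - 5)*(z + 4)*(z^3 - 11*z^2 + 38*z - 40) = (z - 5)^2*(z + 4)*(z^2 - 6*z + 8) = (z - 5)^2*(z - 2)*(z + 4)*(z - 4)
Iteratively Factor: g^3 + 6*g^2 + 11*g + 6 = (g + 1)*(g^2 + 5*g + 6) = (g + 1)*(g + 3)*(g + 2)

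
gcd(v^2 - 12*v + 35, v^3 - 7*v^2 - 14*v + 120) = v - 5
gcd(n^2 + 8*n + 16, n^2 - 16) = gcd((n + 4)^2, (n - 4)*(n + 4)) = n + 4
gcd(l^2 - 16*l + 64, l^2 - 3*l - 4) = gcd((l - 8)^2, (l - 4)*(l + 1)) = 1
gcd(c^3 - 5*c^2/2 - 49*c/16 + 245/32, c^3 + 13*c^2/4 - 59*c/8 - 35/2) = c^2 - 3*c/4 - 35/8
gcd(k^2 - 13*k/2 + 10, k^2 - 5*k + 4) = k - 4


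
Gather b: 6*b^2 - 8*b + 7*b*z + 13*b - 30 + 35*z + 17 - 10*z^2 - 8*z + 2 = 6*b^2 + b*(7*z + 5) - 10*z^2 + 27*z - 11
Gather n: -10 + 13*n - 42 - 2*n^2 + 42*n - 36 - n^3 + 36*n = -n^3 - 2*n^2 + 91*n - 88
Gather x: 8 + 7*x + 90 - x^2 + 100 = -x^2 + 7*x + 198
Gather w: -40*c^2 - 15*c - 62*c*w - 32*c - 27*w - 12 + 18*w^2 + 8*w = -40*c^2 - 47*c + 18*w^2 + w*(-62*c - 19) - 12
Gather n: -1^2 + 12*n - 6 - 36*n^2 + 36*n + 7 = -36*n^2 + 48*n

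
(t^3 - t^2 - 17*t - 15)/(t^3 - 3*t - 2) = (t^2 - 2*t - 15)/(t^2 - t - 2)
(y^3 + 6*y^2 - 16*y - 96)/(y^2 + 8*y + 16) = (y^2 + 2*y - 24)/(y + 4)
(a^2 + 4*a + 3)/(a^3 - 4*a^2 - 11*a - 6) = (a + 3)/(a^2 - 5*a - 6)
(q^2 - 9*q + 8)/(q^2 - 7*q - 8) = (q - 1)/(q + 1)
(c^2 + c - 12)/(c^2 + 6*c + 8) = (c - 3)/(c + 2)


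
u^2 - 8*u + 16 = (u - 4)^2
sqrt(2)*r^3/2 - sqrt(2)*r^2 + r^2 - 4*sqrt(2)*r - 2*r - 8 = (r - 4)*(r + 2)*(sqrt(2)*r/2 + 1)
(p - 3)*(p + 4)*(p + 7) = p^3 + 8*p^2 - 5*p - 84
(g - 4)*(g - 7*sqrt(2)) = g^2 - 7*sqrt(2)*g - 4*g + 28*sqrt(2)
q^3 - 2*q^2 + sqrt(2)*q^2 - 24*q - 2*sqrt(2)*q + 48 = (q - 2)*(q - 3*sqrt(2))*(q + 4*sqrt(2))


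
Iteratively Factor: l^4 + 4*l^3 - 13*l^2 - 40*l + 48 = (l - 3)*(l^3 + 7*l^2 + 8*l - 16) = (l - 3)*(l + 4)*(l^2 + 3*l - 4) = (l - 3)*(l + 4)^2*(l - 1)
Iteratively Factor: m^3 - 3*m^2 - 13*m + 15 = (m - 5)*(m^2 + 2*m - 3) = (m - 5)*(m + 3)*(m - 1)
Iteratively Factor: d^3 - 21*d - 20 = (d + 4)*(d^2 - 4*d - 5) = (d + 1)*(d + 4)*(d - 5)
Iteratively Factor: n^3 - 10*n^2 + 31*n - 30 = (n - 5)*(n^2 - 5*n + 6) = (n - 5)*(n - 2)*(n - 3)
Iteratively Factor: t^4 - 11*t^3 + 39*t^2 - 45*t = (t - 3)*(t^3 - 8*t^2 + 15*t) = (t - 5)*(t - 3)*(t^2 - 3*t) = (t - 5)*(t - 3)^2*(t)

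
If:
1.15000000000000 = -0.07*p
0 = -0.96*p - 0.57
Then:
No Solution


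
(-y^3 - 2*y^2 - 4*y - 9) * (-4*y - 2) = 4*y^4 + 10*y^3 + 20*y^2 + 44*y + 18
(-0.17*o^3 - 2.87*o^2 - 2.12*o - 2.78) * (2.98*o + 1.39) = -0.5066*o^4 - 8.7889*o^3 - 10.3069*o^2 - 11.2312*o - 3.8642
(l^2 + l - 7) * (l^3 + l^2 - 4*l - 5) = l^5 + 2*l^4 - 10*l^3 - 16*l^2 + 23*l + 35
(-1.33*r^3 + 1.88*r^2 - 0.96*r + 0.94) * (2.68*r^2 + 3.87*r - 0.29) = -3.5644*r^5 - 0.1087*r^4 + 5.0885*r^3 - 1.7412*r^2 + 3.9162*r - 0.2726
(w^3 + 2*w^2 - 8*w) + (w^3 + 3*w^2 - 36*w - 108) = 2*w^3 + 5*w^2 - 44*w - 108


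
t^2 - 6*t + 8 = (t - 4)*(t - 2)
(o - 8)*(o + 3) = o^2 - 5*o - 24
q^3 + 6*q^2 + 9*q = q*(q + 3)^2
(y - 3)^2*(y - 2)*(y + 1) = y^4 - 7*y^3 + 13*y^2 + 3*y - 18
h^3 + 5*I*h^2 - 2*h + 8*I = (h - I)*(h + 2*I)*(h + 4*I)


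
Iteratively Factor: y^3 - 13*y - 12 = (y - 4)*(y^2 + 4*y + 3) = (y - 4)*(y + 1)*(y + 3)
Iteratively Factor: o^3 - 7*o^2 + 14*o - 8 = (o - 2)*(o^2 - 5*o + 4) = (o - 4)*(o - 2)*(o - 1)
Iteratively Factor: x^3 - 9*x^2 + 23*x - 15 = (x - 5)*(x^2 - 4*x + 3) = (x - 5)*(x - 1)*(x - 3)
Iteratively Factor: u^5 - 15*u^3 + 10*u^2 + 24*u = (u - 3)*(u^4 + 3*u^3 - 6*u^2 - 8*u) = (u - 3)*(u + 1)*(u^3 + 2*u^2 - 8*u) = u*(u - 3)*(u + 1)*(u^2 + 2*u - 8) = u*(u - 3)*(u + 1)*(u + 4)*(u - 2)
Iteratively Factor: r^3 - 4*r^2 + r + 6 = (r - 2)*(r^2 - 2*r - 3) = (r - 3)*(r - 2)*(r + 1)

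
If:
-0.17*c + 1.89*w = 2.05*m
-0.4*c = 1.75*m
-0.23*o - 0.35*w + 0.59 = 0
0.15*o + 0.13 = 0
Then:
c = -14.28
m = 3.26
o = -0.87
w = 2.26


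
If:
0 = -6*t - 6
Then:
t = -1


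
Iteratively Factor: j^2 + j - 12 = (j + 4)*(j - 3)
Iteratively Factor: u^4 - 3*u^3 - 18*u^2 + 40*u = (u - 5)*(u^3 + 2*u^2 - 8*u) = u*(u - 5)*(u^2 + 2*u - 8) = u*(u - 5)*(u + 4)*(u - 2)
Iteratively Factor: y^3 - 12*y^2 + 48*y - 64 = (y - 4)*(y^2 - 8*y + 16) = (y - 4)^2*(y - 4)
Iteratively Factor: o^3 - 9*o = (o - 3)*(o^2 + 3*o) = (o - 3)*(o + 3)*(o)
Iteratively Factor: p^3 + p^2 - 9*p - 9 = (p + 3)*(p^2 - 2*p - 3) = (p - 3)*(p + 3)*(p + 1)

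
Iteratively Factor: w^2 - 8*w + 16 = (w - 4)*(w - 4)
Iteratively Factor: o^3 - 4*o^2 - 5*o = (o)*(o^2 - 4*o - 5) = o*(o - 5)*(o + 1)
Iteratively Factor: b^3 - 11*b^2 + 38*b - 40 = (b - 5)*(b^2 - 6*b + 8) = (b - 5)*(b - 2)*(b - 4)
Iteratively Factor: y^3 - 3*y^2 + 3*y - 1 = (y - 1)*(y^2 - 2*y + 1) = (y - 1)^2*(y - 1)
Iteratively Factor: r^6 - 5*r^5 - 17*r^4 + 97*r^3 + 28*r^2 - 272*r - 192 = (r - 4)*(r^5 - r^4 - 21*r^3 + 13*r^2 + 80*r + 48) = (r - 4)*(r + 1)*(r^4 - 2*r^3 - 19*r^2 + 32*r + 48) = (r - 4)*(r + 1)*(r + 4)*(r^3 - 6*r^2 + 5*r + 12) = (r - 4)^2*(r + 1)*(r + 4)*(r^2 - 2*r - 3) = (r - 4)^2*(r - 3)*(r + 1)*(r + 4)*(r + 1)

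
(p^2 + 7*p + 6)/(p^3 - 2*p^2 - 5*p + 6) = (p^2 + 7*p + 6)/(p^3 - 2*p^2 - 5*p + 6)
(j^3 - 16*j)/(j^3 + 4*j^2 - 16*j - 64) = j/(j + 4)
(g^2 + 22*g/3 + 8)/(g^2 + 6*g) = (g + 4/3)/g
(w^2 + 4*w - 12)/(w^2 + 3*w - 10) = (w + 6)/(w + 5)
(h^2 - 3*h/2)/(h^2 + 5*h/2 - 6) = h/(h + 4)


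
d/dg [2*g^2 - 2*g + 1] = 4*g - 2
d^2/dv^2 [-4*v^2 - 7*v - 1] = -8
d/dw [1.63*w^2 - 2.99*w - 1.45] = 3.26*w - 2.99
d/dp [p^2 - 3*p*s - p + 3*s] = 2*p - 3*s - 1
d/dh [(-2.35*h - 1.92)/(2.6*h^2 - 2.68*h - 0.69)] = (6.11*h^2 + 9.984*h - 3.5241)/(6.76*h^4 - 13.936*h^3 + 3.5944*h^2 + 3.6984*h + 0.4761)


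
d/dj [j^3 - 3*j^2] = 3*j*(j - 2)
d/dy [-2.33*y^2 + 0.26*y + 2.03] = 0.26 - 4.66*y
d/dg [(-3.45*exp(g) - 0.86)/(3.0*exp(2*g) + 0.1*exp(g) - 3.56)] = (10.35*exp(2*g) + 5.16*exp(g) + 12.368)*exp(g)/(9.0*exp(4*g) + 0.6*exp(3*g) - 21.35*exp(2*g) - 0.712*exp(g) + 12.6736)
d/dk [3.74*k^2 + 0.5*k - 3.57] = 7.48*k + 0.5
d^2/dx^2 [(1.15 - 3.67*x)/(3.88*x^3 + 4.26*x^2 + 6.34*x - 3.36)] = (-331.497888*x^5 - 156.213456*x^4 + 351.484664*x^3 - 279.187752*x^2 - 38.873592*x - 30.988456)/(58.411072*x^9 + 192.395232*x^8 + 497.572752*x^7 + 554.315976*x^6 + 479.823528*x^5 - 165.147912*x^4 - 158.238296*x^3 - 260.89056*x^2 + 214.728192*x - 37.933056)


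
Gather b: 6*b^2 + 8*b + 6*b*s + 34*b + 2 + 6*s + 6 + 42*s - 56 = 6*b^2 + b*(6*s + 42) + 48*s - 48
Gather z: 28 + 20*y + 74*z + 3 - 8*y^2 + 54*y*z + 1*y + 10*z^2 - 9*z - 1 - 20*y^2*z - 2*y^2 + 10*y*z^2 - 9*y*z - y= -10*y^2 + 20*y + z^2*(10*y + 10) + z*(-20*y^2 + 45*y + 65) + 30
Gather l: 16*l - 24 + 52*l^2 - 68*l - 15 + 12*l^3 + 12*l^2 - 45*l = 12*l^3 + 64*l^2 - 97*l - 39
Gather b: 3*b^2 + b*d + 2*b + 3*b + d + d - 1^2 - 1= 3*b^2 + b*(d + 5) + 2*d - 2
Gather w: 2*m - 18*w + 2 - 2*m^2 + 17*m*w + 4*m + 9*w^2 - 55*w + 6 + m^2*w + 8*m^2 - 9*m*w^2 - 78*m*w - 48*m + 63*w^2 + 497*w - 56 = 6*m^2 - 42*m + w^2*(72 - 9*m) + w*(m^2 - 61*m + 424) - 48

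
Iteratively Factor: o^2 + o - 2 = (o - 1)*(o + 2)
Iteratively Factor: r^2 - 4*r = (r)*(r - 4)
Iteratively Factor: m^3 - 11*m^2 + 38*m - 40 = (m - 2)*(m^2 - 9*m + 20) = (m - 5)*(m - 2)*(m - 4)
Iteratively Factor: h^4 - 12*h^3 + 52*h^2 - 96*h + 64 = (h - 2)*(h^3 - 10*h^2 + 32*h - 32) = (h - 4)*(h - 2)*(h^2 - 6*h + 8) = (h - 4)*(h - 2)^2*(h - 4)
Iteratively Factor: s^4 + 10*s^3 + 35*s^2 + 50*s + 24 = (s + 4)*(s^3 + 6*s^2 + 11*s + 6) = (s + 2)*(s + 4)*(s^2 + 4*s + 3) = (s + 2)*(s + 3)*(s + 4)*(s + 1)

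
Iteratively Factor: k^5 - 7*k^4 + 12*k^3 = (k)*(k^4 - 7*k^3 + 12*k^2) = k^2*(k^3 - 7*k^2 + 12*k) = k^2*(k - 3)*(k^2 - 4*k) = k^3*(k - 3)*(k - 4)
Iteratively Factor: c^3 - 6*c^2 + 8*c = (c - 2)*(c^2 - 4*c) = c*(c - 2)*(c - 4)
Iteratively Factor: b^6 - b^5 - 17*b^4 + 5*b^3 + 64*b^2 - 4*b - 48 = (b + 3)*(b^5 - 4*b^4 - 5*b^3 + 20*b^2 + 4*b - 16) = (b + 2)*(b + 3)*(b^4 - 6*b^3 + 7*b^2 + 6*b - 8) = (b + 1)*(b + 2)*(b + 3)*(b^3 - 7*b^2 + 14*b - 8) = (b - 4)*(b + 1)*(b + 2)*(b + 3)*(b^2 - 3*b + 2) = (b - 4)*(b - 1)*(b + 1)*(b + 2)*(b + 3)*(b - 2)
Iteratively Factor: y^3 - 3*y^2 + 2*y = (y - 2)*(y^2 - y) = y*(y - 2)*(y - 1)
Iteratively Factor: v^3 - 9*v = (v + 3)*(v^2 - 3*v) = (v - 3)*(v + 3)*(v)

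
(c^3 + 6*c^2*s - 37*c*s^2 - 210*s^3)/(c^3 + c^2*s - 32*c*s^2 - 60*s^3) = (c + 7*s)/(c + 2*s)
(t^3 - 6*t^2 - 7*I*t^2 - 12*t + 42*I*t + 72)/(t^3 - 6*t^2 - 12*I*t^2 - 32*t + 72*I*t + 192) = (t - 3*I)/(t - 8*I)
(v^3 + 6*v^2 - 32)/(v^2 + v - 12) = (v^2 + 2*v - 8)/(v - 3)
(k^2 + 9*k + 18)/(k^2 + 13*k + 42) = (k + 3)/(k + 7)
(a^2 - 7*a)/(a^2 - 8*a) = (a - 7)/(a - 8)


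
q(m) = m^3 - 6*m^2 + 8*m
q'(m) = 3*m^2 - 12*m + 8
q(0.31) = 1.93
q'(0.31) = 4.57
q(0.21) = 1.42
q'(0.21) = 5.61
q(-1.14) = -18.40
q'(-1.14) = 25.58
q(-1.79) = -39.28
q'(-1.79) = 39.09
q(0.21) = 1.42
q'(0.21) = 5.61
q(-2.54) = -75.42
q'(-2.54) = 57.83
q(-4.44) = -241.33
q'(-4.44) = 120.42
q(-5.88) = -457.78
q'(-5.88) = 182.28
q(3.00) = -3.00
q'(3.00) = -1.00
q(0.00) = 0.00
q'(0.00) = 8.00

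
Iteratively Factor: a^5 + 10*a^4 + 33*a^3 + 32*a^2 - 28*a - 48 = (a - 1)*(a^4 + 11*a^3 + 44*a^2 + 76*a + 48) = (a - 1)*(a + 2)*(a^3 + 9*a^2 + 26*a + 24) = (a - 1)*(a + 2)*(a + 4)*(a^2 + 5*a + 6) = (a - 1)*(a + 2)*(a + 3)*(a + 4)*(a + 2)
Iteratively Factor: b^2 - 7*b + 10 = (b - 2)*(b - 5)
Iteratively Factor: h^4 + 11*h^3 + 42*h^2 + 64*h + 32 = (h + 1)*(h^3 + 10*h^2 + 32*h + 32) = (h + 1)*(h + 4)*(h^2 + 6*h + 8) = (h + 1)*(h + 4)^2*(h + 2)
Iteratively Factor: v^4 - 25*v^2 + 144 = (v + 3)*(v^3 - 3*v^2 - 16*v + 48) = (v - 4)*(v + 3)*(v^2 + v - 12) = (v - 4)*(v + 3)*(v + 4)*(v - 3)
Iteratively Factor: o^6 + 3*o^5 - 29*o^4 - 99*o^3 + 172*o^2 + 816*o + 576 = (o + 4)*(o^5 - o^4 - 25*o^3 + o^2 + 168*o + 144) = (o - 4)*(o + 4)*(o^4 + 3*o^3 - 13*o^2 - 51*o - 36) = (o - 4)*(o + 1)*(o + 4)*(o^3 + 2*o^2 - 15*o - 36) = (o - 4)*(o + 1)*(o + 3)*(o + 4)*(o^2 - o - 12) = (o - 4)^2*(o + 1)*(o + 3)*(o + 4)*(o + 3)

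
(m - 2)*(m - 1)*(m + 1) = m^3 - 2*m^2 - m + 2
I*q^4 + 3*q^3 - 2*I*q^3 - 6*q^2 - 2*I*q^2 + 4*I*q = q*(q - 2)*(q - 2*I)*(I*q + 1)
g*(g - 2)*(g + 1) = g^3 - g^2 - 2*g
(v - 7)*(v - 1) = v^2 - 8*v + 7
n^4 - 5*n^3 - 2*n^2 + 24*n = n*(n - 4)*(n - 3)*(n + 2)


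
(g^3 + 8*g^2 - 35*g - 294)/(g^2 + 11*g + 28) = (g^2 + g - 42)/(g + 4)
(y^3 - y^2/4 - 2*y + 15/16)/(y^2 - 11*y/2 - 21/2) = (8*y^2 - 14*y + 5)/(8*(y - 7))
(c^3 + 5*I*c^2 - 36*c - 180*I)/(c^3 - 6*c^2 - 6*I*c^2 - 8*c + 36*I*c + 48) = (c^2 + c*(6 + 5*I) + 30*I)/(c^2 - 6*I*c - 8)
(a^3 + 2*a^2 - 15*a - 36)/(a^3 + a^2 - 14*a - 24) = (a + 3)/(a + 2)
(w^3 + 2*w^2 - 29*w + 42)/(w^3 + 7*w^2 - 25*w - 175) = (w^2 - 5*w + 6)/(w^2 - 25)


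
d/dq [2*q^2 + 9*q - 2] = 4*q + 9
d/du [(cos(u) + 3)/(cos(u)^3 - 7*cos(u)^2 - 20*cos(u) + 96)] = (-81*cos(u)/2 + cos(2*u) + cos(3*u)/2 - 155)*sin(u)/(cos(u)^3 - 7*cos(u)^2 - 20*cos(u) + 96)^2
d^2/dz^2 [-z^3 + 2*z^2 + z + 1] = 4 - 6*z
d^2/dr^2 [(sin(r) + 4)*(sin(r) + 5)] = -9*sin(r) + 2*cos(2*r)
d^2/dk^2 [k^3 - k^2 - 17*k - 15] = 6*k - 2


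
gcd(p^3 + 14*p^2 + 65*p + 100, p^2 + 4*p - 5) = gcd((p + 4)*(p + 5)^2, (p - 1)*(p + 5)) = p + 5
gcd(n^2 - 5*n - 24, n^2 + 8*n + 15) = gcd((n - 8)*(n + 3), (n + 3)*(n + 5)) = n + 3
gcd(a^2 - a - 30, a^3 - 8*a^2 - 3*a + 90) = a - 6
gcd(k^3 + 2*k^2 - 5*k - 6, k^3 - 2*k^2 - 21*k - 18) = k^2 + 4*k + 3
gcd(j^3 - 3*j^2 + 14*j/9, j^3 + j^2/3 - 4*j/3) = j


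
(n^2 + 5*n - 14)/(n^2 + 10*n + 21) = (n - 2)/(n + 3)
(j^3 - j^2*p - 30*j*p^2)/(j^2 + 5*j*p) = j - 6*p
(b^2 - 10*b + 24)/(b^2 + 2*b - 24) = (b - 6)/(b + 6)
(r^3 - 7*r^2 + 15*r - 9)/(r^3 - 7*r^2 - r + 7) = (r^2 - 6*r + 9)/(r^2 - 6*r - 7)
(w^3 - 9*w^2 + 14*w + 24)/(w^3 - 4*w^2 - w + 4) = (w - 6)/(w - 1)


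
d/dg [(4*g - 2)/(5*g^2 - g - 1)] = 2*(-10*g^2 + 10*g - 3)/(25*g^4 - 10*g^3 - 9*g^2 + 2*g + 1)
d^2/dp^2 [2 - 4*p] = 0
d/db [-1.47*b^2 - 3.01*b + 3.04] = -2.94*b - 3.01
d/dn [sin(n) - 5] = cos(n)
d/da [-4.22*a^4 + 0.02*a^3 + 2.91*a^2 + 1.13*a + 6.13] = -16.88*a^3 + 0.06*a^2 + 5.82*a + 1.13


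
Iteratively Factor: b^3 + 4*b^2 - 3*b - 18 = (b + 3)*(b^2 + b - 6) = (b + 3)^2*(b - 2)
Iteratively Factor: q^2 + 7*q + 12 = (q + 3)*(q + 4)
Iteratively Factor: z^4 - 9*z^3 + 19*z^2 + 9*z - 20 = (z - 1)*(z^3 - 8*z^2 + 11*z + 20) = (z - 4)*(z - 1)*(z^2 - 4*z - 5) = (z - 5)*(z - 4)*(z - 1)*(z + 1)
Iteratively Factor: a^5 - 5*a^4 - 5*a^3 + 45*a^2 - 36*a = (a - 1)*(a^4 - 4*a^3 - 9*a^2 + 36*a) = (a - 3)*(a - 1)*(a^3 - a^2 - 12*a) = (a - 4)*(a - 3)*(a - 1)*(a^2 + 3*a) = (a - 4)*(a - 3)*(a - 1)*(a + 3)*(a)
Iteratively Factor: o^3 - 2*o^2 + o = (o - 1)*(o^2 - o) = (o - 1)^2*(o)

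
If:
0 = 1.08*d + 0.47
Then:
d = -0.44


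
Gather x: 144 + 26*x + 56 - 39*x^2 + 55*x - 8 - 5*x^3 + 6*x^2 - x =-5*x^3 - 33*x^2 + 80*x + 192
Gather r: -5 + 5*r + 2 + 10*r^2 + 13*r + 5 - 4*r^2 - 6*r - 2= 6*r^2 + 12*r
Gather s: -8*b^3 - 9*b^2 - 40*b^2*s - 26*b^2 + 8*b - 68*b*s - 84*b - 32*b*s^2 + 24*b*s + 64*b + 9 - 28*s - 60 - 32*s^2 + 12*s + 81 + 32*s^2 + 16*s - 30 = -8*b^3 - 35*b^2 - 32*b*s^2 - 12*b + s*(-40*b^2 - 44*b)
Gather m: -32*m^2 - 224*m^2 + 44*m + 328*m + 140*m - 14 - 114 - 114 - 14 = -256*m^2 + 512*m - 256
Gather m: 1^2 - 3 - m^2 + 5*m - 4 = -m^2 + 5*m - 6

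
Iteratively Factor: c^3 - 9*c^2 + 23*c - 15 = (c - 5)*(c^2 - 4*c + 3) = (c - 5)*(c - 3)*(c - 1)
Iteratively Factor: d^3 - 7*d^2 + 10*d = (d)*(d^2 - 7*d + 10) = d*(d - 2)*(d - 5)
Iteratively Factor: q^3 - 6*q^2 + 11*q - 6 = (q - 3)*(q^2 - 3*q + 2) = (q - 3)*(q - 1)*(q - 2)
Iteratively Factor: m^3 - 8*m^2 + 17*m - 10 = (m - 1)*(m^2 - 7*m + 10) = (m - 2)*(m - 1)*(m - 5)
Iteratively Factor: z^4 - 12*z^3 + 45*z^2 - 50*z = (z - 5)*(z^3 - 7*z^2 + 10*z) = (z - 5)^2*(z^2 - 2*z) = (z - 5)^2*(z - 2)*(z)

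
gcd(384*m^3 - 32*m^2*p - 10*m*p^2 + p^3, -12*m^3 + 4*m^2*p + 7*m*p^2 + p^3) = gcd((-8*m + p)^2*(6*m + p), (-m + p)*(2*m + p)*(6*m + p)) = 6*m + p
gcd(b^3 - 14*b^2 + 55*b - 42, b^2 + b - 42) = b - 6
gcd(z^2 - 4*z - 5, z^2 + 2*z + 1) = z + 1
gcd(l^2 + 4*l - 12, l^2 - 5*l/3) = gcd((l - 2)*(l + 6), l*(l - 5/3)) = 1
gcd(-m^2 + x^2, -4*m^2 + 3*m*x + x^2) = -m + x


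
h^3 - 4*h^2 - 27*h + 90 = (h - 6)*(h - 3)*(h + 5)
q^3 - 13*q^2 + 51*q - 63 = (q - 7)*(q - 3)^2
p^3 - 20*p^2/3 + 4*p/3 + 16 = (p - 6)*(p - 2)*(p + 4/3)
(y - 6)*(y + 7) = y^2 + y - 42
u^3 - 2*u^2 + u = u*(u - 1)^2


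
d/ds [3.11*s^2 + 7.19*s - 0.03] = 6.22*s + 7.19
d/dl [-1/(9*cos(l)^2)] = -2*sin(l)/(9*cos(l)^3)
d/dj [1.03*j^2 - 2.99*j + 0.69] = 2.06*j - 2.99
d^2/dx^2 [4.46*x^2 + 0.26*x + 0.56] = 8.92000000000000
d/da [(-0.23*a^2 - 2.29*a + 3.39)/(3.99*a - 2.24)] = (-0.9177*a^2 + 1.0304*a - 8.3965)/(15.9201*a^2 - 17.8752*a + 5.0176)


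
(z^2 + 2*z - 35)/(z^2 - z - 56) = (z - 5)/(z - 8)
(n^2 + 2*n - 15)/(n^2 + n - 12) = (n + 5)/(n + 4)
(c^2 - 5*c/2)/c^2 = (c - 5/2)/c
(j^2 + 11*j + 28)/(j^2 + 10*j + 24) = (j + 7)/(j + 6)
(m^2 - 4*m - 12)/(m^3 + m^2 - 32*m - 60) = 1/(m + 5)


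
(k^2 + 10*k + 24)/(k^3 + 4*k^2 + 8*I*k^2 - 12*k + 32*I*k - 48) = (k + 6)/(k^2 + 8*I*k - 12)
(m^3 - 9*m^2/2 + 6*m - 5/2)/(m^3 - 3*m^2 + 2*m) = (2*m^2 - 7*m + 5)/(2*m*(m - 2))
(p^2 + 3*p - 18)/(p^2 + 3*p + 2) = (p^2 + 3*p - 18)/(p^2 + 3*p + 2)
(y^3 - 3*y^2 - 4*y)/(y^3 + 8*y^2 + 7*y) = (y - 4)/(y + 7)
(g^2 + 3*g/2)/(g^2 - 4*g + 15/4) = 2*g*(2*g + 3)/(4*g^2 - 16*g + 15)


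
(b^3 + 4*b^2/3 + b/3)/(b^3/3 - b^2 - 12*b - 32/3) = b*(3*b + 1)/(b^2 - 4*b - 32)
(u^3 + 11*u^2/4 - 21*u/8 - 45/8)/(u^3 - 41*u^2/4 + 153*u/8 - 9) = (4*u^2 + 17*u + 15)/(4*u^2 - 35*u + 24)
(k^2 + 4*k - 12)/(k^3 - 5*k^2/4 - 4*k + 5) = 4*(k + 6)/(4*k^2 + 3*k - 10)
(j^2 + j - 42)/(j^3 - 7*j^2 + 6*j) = (j + 7)/(j*(j - 1))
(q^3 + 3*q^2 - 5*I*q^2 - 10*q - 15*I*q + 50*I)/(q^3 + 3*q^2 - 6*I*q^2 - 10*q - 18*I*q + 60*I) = (q - 5*I)/(q - 6*I)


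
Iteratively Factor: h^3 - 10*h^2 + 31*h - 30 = (h - 5)*(h^2 - 5*h + 6) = (h - 5)*(h - 3)*(h - 2)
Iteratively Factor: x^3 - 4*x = (x + 2)*(x^2 - 2*x) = x*(x + 2)*(x - 2)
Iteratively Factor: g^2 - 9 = (g - 3)*(g + 3)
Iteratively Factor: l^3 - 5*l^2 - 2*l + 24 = (l + 2)*(l^2 - 7*l + 12) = (l - 4)*(l + 2)*(l - 3)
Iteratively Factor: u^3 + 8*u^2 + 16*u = (u)*(u^2 + 8*u + 16) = u*(u + 4)*(u + 4)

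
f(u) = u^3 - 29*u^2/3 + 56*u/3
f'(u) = 3*u^2 - 58*u/3 + 56/3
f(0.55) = 7.51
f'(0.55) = 8.94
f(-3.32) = -205.12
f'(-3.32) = 115.92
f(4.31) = -19.05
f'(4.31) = -8.93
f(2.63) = 0.42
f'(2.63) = -11.43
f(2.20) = 4.93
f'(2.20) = -9.35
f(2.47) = 2.20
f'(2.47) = -10.78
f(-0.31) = -6.75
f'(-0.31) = 24.95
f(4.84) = -22.72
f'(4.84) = -4.63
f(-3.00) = -170.00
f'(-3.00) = 103.67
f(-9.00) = -1680.00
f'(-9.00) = 435.67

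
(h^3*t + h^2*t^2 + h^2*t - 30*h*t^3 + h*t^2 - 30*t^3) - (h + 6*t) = h^3*t + h^2*t^2 + h^2*t - 30*h*t^3 + h*t^2 - h - 30*t^3 - 6*t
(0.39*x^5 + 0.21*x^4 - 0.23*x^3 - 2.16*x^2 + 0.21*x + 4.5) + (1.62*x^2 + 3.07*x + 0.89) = 0.39*x^5 + 0.21*x^4 - 0.23*x^3 - 0.54*x^2 + 3.28*x + 5.39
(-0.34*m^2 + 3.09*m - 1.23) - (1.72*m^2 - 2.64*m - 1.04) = -2.06*m^2 + 5.73*m - 0.19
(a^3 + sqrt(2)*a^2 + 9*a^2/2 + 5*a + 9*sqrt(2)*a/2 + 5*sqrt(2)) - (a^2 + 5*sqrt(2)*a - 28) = a^3 + sqrt(2)*a^2 + 7*a^2/2 - sqrt(2)*a/2 + 5*a + 5*sqrt(2) + 28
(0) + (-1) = -1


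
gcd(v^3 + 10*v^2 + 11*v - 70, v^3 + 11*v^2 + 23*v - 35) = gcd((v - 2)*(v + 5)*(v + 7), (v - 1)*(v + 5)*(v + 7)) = v^2 + 12*v + 35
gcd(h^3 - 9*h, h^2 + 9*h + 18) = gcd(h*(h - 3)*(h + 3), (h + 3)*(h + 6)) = h + 3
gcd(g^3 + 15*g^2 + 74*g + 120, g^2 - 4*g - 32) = g + 4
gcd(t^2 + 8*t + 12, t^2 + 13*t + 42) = t + 6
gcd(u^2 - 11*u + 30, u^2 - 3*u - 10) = u - 5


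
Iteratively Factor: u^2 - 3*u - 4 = (u - 4)*(u + 1)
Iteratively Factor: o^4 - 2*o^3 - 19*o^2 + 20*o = (o - 1)*(o^3 - o^2 - 20*o) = (o - 1)*(o + 4)*(o^2 - 5*o) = o*(o - 1)*(o + 4)*(o - 5)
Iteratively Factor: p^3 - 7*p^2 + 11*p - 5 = (p - 5)*(p^2 - 2*p + 1) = (p - 5)*(p - 1)*(p - 1)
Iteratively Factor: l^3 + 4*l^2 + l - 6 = (l - 1)*(l^2 + 5*l + 6) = (l - 1)*(l + 3)*(l + 2)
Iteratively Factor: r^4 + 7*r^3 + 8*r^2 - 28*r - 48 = (r + 4)*(r^3 + 3*r^2 - 4*r - 12) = (r + 3)*(r + 4)*(r^2 - 4) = (r - 2)*(r + 3)*(r + 4)*(r + 2)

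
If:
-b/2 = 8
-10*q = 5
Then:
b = -16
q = -1/2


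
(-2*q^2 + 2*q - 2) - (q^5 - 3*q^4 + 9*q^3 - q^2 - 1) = -q^5 + 3*q^4 - 9*q^3 - q^2 + 2*q - 1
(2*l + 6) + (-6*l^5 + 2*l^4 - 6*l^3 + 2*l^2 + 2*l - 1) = -6*l^5 + 2*l^4 - 6*l^3 + 2*l^2 + 4*l + 5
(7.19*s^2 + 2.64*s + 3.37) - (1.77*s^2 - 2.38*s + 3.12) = 5.42*s^2 + 5.02*s + 0.25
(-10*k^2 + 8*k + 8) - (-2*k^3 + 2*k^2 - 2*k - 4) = 2*k^3 - 12*k^2 + 10*k + 12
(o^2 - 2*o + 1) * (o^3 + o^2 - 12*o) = o^5 - o^4 - 13*o^3 + 25*o^2 - 12*o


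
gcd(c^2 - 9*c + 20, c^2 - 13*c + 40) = c - 5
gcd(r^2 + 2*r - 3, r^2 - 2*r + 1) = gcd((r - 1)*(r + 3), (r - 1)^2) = r - 1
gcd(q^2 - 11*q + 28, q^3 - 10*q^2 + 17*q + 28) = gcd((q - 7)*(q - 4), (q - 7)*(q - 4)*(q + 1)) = q^2 - 11*q + 28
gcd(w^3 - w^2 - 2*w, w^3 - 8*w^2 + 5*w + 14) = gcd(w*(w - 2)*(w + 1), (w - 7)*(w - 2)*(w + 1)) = w^2 - w - 2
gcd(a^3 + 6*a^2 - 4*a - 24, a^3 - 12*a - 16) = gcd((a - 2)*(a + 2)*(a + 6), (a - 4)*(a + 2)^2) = a + 2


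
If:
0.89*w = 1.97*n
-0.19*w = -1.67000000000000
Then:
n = 3.97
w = 8.79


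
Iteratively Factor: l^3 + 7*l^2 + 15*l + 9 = (l + 3)*(l^2 + 4*l + 3) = (l + 1)*(l + 3)*(l + 3)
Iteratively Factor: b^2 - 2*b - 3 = (b + 1)*(b - 3)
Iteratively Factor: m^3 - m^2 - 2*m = (m)*(m^2 - m - 2) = m*(m - 2)*(m + 1)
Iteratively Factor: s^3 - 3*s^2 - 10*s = (s - 5)*(s^2 + 2*s) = (s - 5)*(s + 2)*(s)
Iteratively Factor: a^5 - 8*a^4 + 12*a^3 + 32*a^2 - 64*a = (a)*(a^4 - 8*a^3 + 12*a^2 + 32*a - 64) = a*(a - 4)*(a^3 - 4*a^2 - 4*a + 16) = a*(a - 4)^2*(a^2 - 4) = a*(a - 4)^2*(a + 2)*(a - 2)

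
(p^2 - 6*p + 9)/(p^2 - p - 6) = (p - 3)/(p + 2)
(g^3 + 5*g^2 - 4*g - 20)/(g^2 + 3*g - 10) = g + 2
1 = 1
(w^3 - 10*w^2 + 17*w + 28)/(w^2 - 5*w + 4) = (w^2 - 6*w - 7)/(w - 1)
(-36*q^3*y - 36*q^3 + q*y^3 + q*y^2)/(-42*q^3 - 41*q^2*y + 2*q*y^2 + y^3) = q*(6*q*y + 6*q + y^2 + y)/(7*q^2 + 8*q*y + y^2)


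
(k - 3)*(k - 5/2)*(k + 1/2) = k^3 - 5*k^2 + 19*k/4 + 15/4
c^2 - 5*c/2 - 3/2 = (c - 3)*(c + 1/2)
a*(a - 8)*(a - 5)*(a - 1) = a^4 - 14*a^3 + 53*a^2 - 40*a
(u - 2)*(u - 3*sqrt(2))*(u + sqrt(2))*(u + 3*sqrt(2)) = u^4 - 2*u^3 + sqrt(2)*u^3 - 18*u^2 - 2*sqrt(2)*u^2 - 18*sqrt(2)*u + 36*u + 36*sqrt(2)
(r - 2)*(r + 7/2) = r^2 + 3*r/2 - 7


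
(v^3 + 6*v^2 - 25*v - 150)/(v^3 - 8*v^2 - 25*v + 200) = (v + 6)/(v - 8)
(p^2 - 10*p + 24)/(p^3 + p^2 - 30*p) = (p^2 - 10*p + 24)/(p*(p^2 + p - 30))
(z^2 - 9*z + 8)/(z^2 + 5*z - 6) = (z - 8)/(z + 6)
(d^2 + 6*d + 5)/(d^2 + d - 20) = (d + 1)/(d - 4)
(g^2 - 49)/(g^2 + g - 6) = (g^2 - 49)/(g^2 + g - 6)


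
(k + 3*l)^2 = k^2 + 6*k*l + 9*l^2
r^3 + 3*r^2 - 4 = (r - 1)*(r + 2)^2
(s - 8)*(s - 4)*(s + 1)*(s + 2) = s^4 - 9*s^3 - 2*s^2 + 72*s + 64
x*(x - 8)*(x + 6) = x^3 - 2*x^2 - 48*x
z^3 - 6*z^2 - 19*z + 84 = (z - 7)*(z - 3)*(z + 4)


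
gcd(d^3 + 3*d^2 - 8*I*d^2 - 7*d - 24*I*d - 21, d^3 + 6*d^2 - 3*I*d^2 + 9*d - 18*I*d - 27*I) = d + 3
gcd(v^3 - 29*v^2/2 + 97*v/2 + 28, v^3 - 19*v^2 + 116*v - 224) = v^2 - 15*v + 56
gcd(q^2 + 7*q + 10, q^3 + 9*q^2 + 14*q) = q + 2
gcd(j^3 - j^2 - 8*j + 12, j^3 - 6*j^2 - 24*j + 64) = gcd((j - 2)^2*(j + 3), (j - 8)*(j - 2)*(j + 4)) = j - 2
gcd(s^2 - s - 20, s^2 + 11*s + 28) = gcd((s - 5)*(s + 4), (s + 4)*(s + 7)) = s + 4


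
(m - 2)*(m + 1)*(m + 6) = m^3 + 5*m^2 - 8*m - 12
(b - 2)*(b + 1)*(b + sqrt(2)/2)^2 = b^4 - b^3 + sqrt(2)*b^3 - 3*b^2/2 - sqrt(2)*b^2 - 2*sqrt(2)*b - b/2 - 1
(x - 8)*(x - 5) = x^2 - 13*x + 40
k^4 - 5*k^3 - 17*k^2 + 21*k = k*(k - 7)*(k - 1)*(k + 3)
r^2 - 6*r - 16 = (r - 8)*(r + 2)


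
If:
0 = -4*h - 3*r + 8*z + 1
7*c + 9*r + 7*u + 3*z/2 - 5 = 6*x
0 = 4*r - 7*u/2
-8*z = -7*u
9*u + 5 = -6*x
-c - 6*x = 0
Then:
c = 2015/1411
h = -1039/5644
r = -490/1411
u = -560/1411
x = -2015/8466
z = -490/1411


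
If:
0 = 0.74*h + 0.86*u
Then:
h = -1.16216216216216*u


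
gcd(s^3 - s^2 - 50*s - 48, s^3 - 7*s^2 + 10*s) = 1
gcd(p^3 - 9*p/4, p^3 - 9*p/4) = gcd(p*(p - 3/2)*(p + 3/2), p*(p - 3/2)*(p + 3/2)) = p^3 - 9*p/4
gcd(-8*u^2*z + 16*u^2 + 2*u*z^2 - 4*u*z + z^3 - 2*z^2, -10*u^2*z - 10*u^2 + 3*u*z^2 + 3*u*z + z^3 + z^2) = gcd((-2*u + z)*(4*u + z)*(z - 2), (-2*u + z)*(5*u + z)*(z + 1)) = -2*u + z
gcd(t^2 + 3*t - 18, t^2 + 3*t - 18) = t^2 + 3*t - 18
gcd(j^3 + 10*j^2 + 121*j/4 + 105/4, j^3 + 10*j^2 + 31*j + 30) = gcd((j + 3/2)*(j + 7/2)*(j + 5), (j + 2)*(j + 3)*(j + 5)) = j + 5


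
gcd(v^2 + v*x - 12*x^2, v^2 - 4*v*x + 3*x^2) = -v + 3*x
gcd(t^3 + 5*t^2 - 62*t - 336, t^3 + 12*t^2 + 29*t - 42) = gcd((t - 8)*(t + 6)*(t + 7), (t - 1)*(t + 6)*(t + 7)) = t^2 + 13*t + 42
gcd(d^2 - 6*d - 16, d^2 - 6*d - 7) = 1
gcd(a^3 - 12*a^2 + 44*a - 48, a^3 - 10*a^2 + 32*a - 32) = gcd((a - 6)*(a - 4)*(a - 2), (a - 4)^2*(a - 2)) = a^2 - 6*a + 8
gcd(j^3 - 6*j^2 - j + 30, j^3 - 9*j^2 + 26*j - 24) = j - 3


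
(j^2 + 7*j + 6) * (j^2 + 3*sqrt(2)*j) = j^4 + 3*sqrt(2)*j^3 + 7*j^3 + 6*j^2 + 21*sqrt(2)*j^2 + 18*sqrt(2)*j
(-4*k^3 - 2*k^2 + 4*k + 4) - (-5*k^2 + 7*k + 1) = -4*k^3 + 3*k^2 - 3*k + 3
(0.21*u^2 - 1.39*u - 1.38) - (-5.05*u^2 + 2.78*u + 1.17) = 5.26*u^2 - 4.17*u - 2.55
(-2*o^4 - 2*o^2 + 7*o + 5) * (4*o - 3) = -8*o^5 + 6*o^4 - 8*o^3 + 34*o^2 - o - 15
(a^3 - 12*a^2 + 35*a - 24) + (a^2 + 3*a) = a^3 - 11*a^2 + 38*a - 24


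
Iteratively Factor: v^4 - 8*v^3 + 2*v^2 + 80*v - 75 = (v + 3)*(v^3 - 11*v^2 + 35*v - 25) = (v - 5)*(v + 3)*(v^2 - 6*v + 5) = (v - 5)*(v - 1)*(v + 3)*(v - 5)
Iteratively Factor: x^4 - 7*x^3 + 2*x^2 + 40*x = (x + 2)*(x^3 - 9*x^2 + 20*x) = (x - 4)*(x + 2)*(x^2 - 5*x) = (x - 5)*(x - 4)*(x + 2)*(x)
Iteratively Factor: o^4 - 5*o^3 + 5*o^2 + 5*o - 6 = (o - 2)*(o^3 - 3*o^2 - o + 3) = (o - 2)*(o + 1)*(o^2 - 4*o + 3) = (o - 2)*(o - 1)*(o + 1)*(o - 3)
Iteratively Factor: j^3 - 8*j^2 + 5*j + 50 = (j + 2)*(j^2 - 10*j + 25) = (j - 5)*(j + 2)*(j - 5)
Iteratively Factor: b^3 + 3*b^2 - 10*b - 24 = (b - 3)*(b^2 + 6*b + 8) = (b - 3)*(b + 4)*(b + 2)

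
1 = 1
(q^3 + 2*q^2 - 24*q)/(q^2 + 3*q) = (q^2 + 2*q - 24)/(q + 3)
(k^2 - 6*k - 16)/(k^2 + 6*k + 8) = (k - 8)/(k + 4)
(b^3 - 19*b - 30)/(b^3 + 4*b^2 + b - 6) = (b - 5)/(b - 1)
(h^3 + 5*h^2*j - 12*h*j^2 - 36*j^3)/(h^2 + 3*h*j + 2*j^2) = (h^2 + 3*h*j - 18*j^2)/(h + j)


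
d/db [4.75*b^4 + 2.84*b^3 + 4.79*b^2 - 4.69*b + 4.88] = 19.0*b^3 + 8.52*b^2 + 9.58*b - 4.69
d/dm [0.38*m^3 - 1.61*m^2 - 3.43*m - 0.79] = 1.14*m^2 - 3.22*m - 3.43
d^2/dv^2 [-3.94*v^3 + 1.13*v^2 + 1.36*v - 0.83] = 2.26 - 23.64*v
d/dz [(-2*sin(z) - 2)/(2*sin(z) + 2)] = 0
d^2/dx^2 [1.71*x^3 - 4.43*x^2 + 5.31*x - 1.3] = 10.26*x - 8.86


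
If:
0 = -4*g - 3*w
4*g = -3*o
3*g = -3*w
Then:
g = 0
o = 0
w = 0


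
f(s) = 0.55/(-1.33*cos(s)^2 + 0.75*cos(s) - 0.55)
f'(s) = 0.55*(-2.66*sin(s)*cos(s) + 0.75*sin(s))/(-1.33*cos(s)^2 + 0.75*cos(s) - 0.55)^2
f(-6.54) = -0.51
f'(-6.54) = 0.22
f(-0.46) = -0.58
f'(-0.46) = 0.45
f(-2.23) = -0.36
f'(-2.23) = -0.45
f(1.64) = -0.90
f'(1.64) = 1.39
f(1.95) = -0.54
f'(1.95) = 0.87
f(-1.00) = -1.03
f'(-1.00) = 1.12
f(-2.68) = -0.24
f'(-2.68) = -0.15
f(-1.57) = -1.00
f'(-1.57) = -1.36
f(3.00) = -0.21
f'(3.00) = 0.04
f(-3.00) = -0.21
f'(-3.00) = -0.04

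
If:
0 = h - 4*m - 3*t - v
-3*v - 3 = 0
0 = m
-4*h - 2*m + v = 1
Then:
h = -1/2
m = 0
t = 1/6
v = -1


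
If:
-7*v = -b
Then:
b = 7*v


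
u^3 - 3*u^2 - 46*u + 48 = (u - 8)*(u - 1)*(u + 6)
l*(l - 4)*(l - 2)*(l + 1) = l^4 - 5*l^3 + 2*l^2 + 8*l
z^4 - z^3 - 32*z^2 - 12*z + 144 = (z - 6)*(z - 2)*(z + 3)*(z + 4)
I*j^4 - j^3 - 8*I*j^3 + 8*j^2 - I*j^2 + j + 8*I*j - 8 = (j - 8)*(j - 1)*(j + I)*(I*j + I)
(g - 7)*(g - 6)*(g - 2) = g^3 - 15*g^2 + 68*g - 84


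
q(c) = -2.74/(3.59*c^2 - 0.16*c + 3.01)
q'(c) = -2.74*(0.16 - 7.18*c)/(3.59*c^2 - 0.16*c + 3.01)^2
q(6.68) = -0.02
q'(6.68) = 0.00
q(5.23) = -0.03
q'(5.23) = 0.01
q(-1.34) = -0.28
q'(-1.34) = -0.29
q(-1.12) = -0.36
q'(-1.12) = -0.38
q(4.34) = -0.04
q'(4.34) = 0.02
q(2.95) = -0.08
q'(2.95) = 0.05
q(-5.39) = -0.03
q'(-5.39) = -0.01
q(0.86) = -0.50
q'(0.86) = 0.54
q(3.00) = -0.08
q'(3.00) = 0.05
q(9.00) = -0.01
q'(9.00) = 0.00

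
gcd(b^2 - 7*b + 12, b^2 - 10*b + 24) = b - 4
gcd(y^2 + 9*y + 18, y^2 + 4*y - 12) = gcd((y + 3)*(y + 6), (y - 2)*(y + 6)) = y + 6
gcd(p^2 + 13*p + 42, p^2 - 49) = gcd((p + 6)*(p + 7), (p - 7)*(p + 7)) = p + 7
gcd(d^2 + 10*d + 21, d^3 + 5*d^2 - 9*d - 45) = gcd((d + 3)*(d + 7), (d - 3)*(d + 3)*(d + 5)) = d + 3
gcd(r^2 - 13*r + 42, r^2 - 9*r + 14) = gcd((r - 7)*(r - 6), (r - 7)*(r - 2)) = r - 7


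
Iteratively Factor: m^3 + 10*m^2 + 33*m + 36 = (m + 4)*(m^2 + 6*m + 9) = (m + 3)*(m + 4)*(m + 3)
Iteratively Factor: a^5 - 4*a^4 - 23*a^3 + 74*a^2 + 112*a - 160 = (a - 5)*(a^4 + a^3 - 18*a^2 - 16*a + 32) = (a - 5)*(a + 2)*(a^3 - a^2 - 16*a + 16) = (a - 5)*(a - 1)*(a + 2)*(a^2 - 16) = (a - 5)*(a - 1)*(a + 2)*(a + 4)*(a - 4)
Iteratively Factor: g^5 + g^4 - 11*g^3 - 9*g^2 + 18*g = (g - 3)*(g^4 + 4*g^3 + g^2 - 6*g) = (g - 3)*(g - 1)*(g^3 + 5*g^2 + 6*g) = (g - 3)*(g - 1)*(g + 3)*(g^2 + 2*g) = g*(g - 3)*(g - 1)*(g + 3)*(g + 2)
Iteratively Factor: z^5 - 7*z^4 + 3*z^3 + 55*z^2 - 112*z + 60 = (z - 1)*(z^4 - 6*z^3 - 3*z^2 + 52*z - 60) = (z - 5)*(z - 1)*(z^3 - z^2 - 8*z + 12) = (z - 5)*(z - 2)*(z - 1)*(z^2 + z - 6) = (z - 5)*(z - 2)*(z - 1)*(z + 3)*(z - 2)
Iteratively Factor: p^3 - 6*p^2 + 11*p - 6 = (p - 2)*(p^2 - 4*p + 3) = (p - 3)*(p - 2)*(p - 1)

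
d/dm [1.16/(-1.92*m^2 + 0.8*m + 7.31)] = (4.4544*m - 0.928)/(-1.92*m^2 + 0.8*m + 7.31)^2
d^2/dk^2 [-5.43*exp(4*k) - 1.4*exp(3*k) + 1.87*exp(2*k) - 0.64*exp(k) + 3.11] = (-86.88*exp(3*k) - 12.6*exp(2*k) + 7.48*exp(k) - 0.64)*exp(k)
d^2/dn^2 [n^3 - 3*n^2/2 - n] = 6*n - 3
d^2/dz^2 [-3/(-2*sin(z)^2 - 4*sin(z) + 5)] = 12*(-4*sin(z)^4 - 6*sin(z)^3 - 8*sin(z)^2 + 7*sin(z) + 13)/(4*sin(z) - cos(2*z) - 4)^3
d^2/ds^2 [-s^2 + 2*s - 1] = -2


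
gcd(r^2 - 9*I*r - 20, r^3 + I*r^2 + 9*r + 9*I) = 1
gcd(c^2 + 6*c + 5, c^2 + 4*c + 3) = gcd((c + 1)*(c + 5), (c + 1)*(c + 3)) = c + 1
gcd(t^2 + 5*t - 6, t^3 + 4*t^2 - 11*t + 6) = t^2 + 5*t - 6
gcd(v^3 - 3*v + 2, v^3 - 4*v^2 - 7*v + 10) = v^2 + v - 2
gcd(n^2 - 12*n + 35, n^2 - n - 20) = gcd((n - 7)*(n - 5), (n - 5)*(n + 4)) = n - 5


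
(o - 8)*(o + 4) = o^2 - 4*o - 32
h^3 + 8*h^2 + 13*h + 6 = (h + 1)^2*(h + 6)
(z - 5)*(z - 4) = z^2 - 9*z + 20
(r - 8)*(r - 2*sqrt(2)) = r^2 - 8*r - 2*sqrt(2)*r + 16*sqrt(2)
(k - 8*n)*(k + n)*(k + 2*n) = k^3 - 5*k^2*n - 22*k*n^2 - 16*n^3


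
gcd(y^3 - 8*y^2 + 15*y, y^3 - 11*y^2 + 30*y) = y^2 - 5*y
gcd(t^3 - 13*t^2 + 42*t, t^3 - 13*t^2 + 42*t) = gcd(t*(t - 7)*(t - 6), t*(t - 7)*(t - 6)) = t^3 - 13*t^2 + 42*t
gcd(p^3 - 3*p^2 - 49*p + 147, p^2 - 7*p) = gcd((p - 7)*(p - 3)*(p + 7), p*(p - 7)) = p - 7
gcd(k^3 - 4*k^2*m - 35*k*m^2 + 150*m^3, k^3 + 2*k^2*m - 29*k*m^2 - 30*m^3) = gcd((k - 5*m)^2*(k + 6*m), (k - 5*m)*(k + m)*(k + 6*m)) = k^2 + k*m - 30*m^2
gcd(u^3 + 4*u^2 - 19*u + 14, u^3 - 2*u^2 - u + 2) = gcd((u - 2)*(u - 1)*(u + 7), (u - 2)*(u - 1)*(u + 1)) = u^2 - 3*u + 2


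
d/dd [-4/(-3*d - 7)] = -12/(3*d + 7)^2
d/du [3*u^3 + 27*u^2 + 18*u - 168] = 9*u^2 + 54*u + 18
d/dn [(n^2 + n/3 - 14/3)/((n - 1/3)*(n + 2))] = 4*(3*n^2 + 18*n + 17)/(9*n^4 + 30*n^3 + 13*n^2 - 20*n + 4)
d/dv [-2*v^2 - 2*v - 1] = -4*v - 2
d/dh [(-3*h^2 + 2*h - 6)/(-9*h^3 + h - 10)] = (2*(3*h - 1)*(9*h^3 - h + 10) - (27*h^2 - 1)*(3*h^2 - 2*h + 6))/(9*h^3 - h + 10)^2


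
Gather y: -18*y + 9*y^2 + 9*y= 9*y^2 - 9*y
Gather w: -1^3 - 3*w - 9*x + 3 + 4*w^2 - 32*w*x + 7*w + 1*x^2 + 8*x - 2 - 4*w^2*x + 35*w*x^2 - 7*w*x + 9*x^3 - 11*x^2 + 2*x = w^2*(4 - 4*x) + w*(35*x^2 - 39*x + 4) + 9*x^3 - 10*x^2 + x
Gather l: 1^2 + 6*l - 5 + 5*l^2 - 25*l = 5*l^2 - 19*l - 4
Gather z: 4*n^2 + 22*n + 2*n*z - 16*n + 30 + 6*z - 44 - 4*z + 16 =4*n^2 + 6*n + z*(2*n + 2) + 2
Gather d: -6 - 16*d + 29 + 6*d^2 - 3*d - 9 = 6*d^2 - 19*d + 14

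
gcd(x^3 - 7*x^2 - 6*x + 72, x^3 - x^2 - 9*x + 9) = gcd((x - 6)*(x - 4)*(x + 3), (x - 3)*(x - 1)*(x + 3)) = x + 3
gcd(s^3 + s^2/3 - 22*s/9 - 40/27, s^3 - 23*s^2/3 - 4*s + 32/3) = s + 4/3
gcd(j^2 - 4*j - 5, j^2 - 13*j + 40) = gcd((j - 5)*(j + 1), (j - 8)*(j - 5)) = j - 5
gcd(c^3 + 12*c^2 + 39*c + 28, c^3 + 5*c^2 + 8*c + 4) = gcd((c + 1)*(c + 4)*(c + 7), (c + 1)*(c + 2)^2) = c + 1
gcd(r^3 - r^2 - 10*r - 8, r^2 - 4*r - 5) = r + 1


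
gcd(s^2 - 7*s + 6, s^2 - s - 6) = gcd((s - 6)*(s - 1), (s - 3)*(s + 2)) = 1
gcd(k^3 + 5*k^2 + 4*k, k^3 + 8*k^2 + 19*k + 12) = k^2 + 5*k + 4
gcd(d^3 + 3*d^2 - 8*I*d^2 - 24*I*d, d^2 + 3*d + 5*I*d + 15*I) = d + 3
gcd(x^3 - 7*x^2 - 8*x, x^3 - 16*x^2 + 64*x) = x^2 - 8*x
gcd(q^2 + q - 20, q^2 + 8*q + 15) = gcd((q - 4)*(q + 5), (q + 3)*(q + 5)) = q + 5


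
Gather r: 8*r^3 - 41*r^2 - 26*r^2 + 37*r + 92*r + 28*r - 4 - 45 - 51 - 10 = 8*r^3 - 67*r^2 + 157*r - 110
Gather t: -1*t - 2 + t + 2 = 0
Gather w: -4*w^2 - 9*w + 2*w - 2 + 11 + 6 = -4*w^2 - 7*w + 15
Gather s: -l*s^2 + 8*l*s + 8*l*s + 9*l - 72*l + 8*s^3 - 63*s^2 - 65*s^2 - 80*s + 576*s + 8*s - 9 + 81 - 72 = -63*l + 8*s^3 + s^2*(-l - 128) + s*(16*l + 504)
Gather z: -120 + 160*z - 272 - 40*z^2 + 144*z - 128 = -40*z^2 + 304*z - 520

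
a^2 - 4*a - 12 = (a - 6)*(a + 2)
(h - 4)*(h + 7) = h^2 + 3*h - 28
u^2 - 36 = (u - 6)*(u + 6)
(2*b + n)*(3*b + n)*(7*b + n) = 42*b^3 + 41*b^2*n + 12*b*n^2 + n^3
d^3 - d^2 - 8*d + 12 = (d - 2)^2*(d + 3)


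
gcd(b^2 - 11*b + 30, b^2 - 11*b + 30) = b^2 - 11*b + 30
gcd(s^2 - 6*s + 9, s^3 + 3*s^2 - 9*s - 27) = s - 3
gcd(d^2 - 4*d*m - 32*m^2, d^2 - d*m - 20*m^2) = d + 4*m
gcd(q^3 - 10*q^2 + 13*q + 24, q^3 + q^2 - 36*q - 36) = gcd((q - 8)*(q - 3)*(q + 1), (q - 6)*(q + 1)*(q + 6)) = q + 1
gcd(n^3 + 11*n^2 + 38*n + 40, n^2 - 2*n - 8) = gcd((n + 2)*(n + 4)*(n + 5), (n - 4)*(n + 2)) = n + 2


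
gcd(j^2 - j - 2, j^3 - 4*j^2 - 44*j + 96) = j - 2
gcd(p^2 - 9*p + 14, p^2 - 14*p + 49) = p - 7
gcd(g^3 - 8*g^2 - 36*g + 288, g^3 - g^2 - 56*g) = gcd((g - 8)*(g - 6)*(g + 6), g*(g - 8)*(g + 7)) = g - 8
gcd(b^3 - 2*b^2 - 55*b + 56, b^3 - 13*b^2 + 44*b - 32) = b^2 - 9*b + 8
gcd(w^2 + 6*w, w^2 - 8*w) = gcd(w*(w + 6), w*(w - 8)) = w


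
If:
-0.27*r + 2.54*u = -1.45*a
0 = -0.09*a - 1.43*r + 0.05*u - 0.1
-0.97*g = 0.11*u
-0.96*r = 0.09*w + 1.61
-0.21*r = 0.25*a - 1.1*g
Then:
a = 0.10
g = 0.01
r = -0.08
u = -0.06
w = -17.05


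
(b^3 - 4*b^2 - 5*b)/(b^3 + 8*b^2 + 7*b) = (b - 5)/(b + 7)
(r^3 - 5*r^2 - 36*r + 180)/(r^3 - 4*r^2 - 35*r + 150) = (r - 6)/(r - 5)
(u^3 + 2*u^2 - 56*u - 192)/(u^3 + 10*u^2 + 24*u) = (u - 8)/u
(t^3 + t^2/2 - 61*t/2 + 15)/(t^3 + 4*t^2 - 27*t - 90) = (t - 1/2)/(t + 3)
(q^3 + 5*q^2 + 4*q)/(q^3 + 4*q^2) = (q + 1)/q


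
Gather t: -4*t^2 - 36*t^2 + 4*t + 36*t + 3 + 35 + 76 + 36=-40*t^2 + 40*t + 150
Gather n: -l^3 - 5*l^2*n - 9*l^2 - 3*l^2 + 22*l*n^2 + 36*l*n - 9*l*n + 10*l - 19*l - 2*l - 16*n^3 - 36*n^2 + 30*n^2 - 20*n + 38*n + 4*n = -l^3 - 12*l^2 - 11*l - 16*n^3 + n^2*(22*l - 6) + n*(-5*l^2 + 27*l + 22)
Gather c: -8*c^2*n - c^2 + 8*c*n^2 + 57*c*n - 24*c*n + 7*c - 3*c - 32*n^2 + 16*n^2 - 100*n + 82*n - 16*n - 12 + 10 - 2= c^2*(-8*n - 1) + c*(8*n^2 + 33*n + 4) - 16*n^2 - 34*n - 4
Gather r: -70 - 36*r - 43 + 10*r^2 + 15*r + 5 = 10*r^2 - 21*r - 108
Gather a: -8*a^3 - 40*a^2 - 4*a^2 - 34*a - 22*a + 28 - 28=-8*a^3 - 44*a^2 - 56*a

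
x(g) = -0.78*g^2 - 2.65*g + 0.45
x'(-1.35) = -0.54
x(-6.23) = -13.31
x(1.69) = -6.26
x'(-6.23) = 7.07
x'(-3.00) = 2.03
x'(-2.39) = 1.08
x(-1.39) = 2.63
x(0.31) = -0.45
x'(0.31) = -3.13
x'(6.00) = -12.01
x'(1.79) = -5.44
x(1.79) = -6.79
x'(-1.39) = -0.48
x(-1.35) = 2.61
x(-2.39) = 2.33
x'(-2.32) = 0.97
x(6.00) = -43.53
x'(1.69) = -5.29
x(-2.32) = 2.40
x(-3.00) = 1.38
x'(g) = -1.56*g - 2.65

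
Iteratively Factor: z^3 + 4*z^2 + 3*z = (z)*(z^2 + 4*z + 3) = z*(z + 1)*(z + 3)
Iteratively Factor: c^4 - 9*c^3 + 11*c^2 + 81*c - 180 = (c - 5)*(c^3 - 4*c^2 - 9*c + 36) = (c - 5)*(c - 3)*(c^2 - c - 12) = (c - 5)*(c - 4)*(c - 3)*(c + 3)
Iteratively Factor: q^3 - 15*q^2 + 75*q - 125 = (q - 5)*(q^2 - 10*q + 25) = (q - 5)^2*(q - 5)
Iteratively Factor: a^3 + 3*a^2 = (a + 3)*(a^2) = a*(a + 3)*(a)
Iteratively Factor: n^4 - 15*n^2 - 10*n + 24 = (n - 1)*(n^3 + n^2 - 14*n - 24) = (n - 1)*(n + 3)*(n^2 - 2*n - 8) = (n - 4)*(n - 1)*(n + 3)*(n + 2)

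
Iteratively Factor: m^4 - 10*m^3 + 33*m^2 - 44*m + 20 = (m - 1)*(m^3 - 9*m^2 + 24*m - 20) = (m - 2)*(m - 1)*(m^2 - 7*m + 10) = (m - 5)*(m - 2)*(m - 1)*(m - 2)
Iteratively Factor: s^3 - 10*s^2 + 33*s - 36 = (s - 4)*(s^2 - 6*s + 9) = (s - 4)*(s - 3)*(s - 3)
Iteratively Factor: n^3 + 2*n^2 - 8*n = (n)*(n^2 + 2*n - 8) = n*(n + 4)*(n - 2)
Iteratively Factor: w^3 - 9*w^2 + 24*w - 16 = (w - 1)*(w^2 - 8*w + 16) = (w - 4)*(w - 1)*(w - 4)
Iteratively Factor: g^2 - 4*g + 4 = (g - 2)*(g - 2)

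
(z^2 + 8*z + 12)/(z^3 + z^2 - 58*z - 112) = (z + 6)/(z^2 - z - 56)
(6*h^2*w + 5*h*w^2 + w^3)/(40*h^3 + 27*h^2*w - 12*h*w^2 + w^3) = w*(6*h^2 + 5*h*w + w^2)/(40*h^3 + 27*h^2*w - 12*h*w^2 + w^3)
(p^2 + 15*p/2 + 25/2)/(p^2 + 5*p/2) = (p + 5)/p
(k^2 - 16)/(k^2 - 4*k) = (k + 4)/k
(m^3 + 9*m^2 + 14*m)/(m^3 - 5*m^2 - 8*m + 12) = m*(m + 7)/(m^2 - 7*m + 6)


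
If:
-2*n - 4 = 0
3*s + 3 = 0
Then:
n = -2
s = -1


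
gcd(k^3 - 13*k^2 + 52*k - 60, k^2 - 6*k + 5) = k - 5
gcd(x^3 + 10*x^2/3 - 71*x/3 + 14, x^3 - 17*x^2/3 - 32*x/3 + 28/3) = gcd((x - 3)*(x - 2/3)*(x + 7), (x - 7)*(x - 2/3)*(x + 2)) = x - 2/3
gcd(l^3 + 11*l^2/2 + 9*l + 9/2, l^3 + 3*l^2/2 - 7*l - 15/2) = l^2 + 4*l + 3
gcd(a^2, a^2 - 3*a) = a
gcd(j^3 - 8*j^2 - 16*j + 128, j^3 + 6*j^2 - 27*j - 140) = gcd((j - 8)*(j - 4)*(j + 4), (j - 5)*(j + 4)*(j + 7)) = j + 4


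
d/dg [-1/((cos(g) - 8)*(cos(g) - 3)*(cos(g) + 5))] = (3*sin(g)^2 + 12*cos(g) + 28)*sin(g)/((cos(g) - 8)^2*(cos(g) - 3)^2*(cos(g) + 5)^2)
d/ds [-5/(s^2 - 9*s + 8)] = 5*(2*s - 9)/(s^2 - 9*s + 8)^2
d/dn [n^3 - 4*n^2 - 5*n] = 3*n^2 - 8*n - 5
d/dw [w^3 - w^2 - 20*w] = 3*w^2 - 2*w - 20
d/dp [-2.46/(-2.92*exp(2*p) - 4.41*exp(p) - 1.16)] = (-14.3664*exp(p) - 10.8486)*exp(p)/(2.92*exp(2*p) + 4.41*exp(p) + 1.16)^2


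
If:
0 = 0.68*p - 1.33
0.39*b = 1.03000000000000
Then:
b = 2.64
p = 1.96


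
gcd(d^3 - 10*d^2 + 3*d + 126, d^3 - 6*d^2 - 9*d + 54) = d^2 - 3*d - 18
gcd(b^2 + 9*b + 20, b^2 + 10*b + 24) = b + 4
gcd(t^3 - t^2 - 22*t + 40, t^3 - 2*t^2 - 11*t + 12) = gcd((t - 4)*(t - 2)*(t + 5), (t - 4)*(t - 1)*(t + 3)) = t - 4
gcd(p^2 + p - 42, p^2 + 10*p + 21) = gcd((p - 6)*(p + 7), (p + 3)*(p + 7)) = p + 7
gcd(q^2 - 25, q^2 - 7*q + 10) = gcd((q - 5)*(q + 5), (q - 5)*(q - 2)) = q - 5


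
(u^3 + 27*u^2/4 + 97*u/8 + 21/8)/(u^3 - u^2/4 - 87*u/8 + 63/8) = (4*u^2 + 13*u + 3)/(4*u^2 - 15*u + 9)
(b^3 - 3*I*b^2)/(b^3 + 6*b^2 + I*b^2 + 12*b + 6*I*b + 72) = b^2/(b^2 + b*(6 + 4*I) + 24*I)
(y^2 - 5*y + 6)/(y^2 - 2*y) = (y - 3)/y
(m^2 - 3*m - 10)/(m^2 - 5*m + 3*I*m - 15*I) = (m + 2)/(m + 3*I)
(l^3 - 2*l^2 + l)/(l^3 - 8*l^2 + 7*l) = (l - 1)/(l - 7)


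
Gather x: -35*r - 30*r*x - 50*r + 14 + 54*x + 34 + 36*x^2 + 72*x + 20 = -85*r + 36*x^2 + x*(126 - 30*r) + 68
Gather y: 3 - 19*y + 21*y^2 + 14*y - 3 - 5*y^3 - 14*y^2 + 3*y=-5*y^3 + 7*y^2 - 2*y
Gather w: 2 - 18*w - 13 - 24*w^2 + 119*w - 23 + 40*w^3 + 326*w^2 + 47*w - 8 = 40*w^3 + 302*w^2 + 148*w - 42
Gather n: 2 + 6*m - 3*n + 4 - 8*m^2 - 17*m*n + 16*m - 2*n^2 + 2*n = -8*m^2 + 22*m - 2*n^2 + n*(-17*m - 1) + 6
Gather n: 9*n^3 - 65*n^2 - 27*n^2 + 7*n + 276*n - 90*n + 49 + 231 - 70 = 9*n^3 - 92*n^2 + 193*n + 210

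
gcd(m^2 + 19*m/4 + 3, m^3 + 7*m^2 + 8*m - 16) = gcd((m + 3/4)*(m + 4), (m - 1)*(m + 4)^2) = m + 4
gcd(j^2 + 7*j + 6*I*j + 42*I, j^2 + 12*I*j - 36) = j + 6*I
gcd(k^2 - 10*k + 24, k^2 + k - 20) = k - 4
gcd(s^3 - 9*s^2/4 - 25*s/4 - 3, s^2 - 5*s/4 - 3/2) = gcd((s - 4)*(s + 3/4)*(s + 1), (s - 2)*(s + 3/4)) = s + 3/4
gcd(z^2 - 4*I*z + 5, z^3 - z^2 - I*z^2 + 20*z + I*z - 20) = z - 5*I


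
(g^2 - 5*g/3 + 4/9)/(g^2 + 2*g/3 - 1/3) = (g - 4/3)/(g + 1)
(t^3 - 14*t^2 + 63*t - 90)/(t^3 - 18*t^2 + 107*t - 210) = (t - 3)/(t - 7)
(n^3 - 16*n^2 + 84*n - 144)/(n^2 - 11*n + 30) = (n^2 - 10*n + 24)/(n - 5)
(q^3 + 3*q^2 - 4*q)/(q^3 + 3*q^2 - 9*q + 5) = q*(q + 4)/(q^2 + 4*q - 5)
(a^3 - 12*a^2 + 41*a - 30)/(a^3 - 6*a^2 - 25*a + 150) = (a - 1)/(a + 5)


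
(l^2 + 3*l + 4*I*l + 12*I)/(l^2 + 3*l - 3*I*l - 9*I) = (l + 4*I)/(l - 3*I)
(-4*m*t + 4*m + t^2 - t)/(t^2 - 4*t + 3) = (-4*m + t)/(t - 3)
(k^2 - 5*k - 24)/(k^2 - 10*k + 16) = (k + 3)/(k - 2)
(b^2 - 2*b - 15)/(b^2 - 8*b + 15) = (b + 3)/(b - 3)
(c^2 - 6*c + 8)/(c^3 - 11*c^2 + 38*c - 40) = 1/(c - 5)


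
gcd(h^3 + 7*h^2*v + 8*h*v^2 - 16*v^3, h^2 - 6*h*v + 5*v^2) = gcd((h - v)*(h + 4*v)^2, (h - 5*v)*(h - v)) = -h + v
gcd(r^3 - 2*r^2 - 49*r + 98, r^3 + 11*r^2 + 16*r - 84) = r^2 + 5*r - 14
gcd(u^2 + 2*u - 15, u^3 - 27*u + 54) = u - 3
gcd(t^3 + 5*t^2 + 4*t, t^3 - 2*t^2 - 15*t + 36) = t + 4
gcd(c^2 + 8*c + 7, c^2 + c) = c + 1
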